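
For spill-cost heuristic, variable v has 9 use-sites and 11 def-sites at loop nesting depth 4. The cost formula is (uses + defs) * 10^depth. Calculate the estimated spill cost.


uses + defs = 9 + 11 = 20
10^4 = 10000
Spill cost = 20 * 10000 = 200000

200000


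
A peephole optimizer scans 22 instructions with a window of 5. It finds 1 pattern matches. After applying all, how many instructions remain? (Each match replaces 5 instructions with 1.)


Each match removes 4 instructions.
Total removed = 1 * 4 = 4
Remaining = 22 - 4 = 18

18


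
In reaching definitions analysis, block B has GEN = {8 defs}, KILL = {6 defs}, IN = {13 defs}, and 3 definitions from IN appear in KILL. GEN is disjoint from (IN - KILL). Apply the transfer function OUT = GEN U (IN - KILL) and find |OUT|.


IN - KILL: 13 - 3 = 10 surviving definitions
OUT = GEN + surviving = 8 + 10 = 18

18


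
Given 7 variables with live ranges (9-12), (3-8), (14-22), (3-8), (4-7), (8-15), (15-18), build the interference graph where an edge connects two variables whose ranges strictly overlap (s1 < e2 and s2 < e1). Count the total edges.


Check all pairs for overlapping intervals.
Two intervals (s1,e1) and (s2,e2) overlap if s1 < e2 and s2 < e1.
v0 (9-12) vs v1..v6: overlaps v5 -> 1
v1 (3-8) vs v2..v6: overlaps v3, v4 -> 2
v2 (14-22) vs v3..v6: overlaps v5, v6 -> 2
v3 (3-8) vs v4..v6: overlaps v4 -> 1
v4 (4-7) vs v5..v6: overlaps none -> 0
v5 (8-15) vs v6: overlaps none -> 0
Total overlapping pairs = 1 + 2 + 2 + 1 + 0 + 0 = 6

6


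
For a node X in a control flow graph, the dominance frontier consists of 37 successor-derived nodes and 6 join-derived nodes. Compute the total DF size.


DF(X) = direct successor contributions + join point contributions
= 37 + 6 = 43

43


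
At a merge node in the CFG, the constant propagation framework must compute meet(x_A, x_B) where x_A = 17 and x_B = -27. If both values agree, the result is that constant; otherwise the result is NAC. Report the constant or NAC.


Meet operation: if both paths give the same constant, result is that constant; if they differ, result is NAC (not-a-constant).
Path A: 17, Path B: -27 -> differ
Result: not-a-constant -> NAC

NAC


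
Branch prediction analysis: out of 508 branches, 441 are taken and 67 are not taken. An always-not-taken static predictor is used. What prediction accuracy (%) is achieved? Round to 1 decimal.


Predictor: always-not-taken
Correct predictions = 67
Accuracy = 67 / 508 * 100 = 13.2%

13.2


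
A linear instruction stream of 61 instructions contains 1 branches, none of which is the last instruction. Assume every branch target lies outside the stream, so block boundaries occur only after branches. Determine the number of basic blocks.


With no in-sequence branch targets, the leaders are the first instruction plus the instruction after each branch.
Number of basic blocks = branches + 1
= 1 + 1 = 2

2


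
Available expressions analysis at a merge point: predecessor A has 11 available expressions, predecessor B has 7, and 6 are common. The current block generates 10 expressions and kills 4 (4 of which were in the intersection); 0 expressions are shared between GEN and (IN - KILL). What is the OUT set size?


IN = intersection of predecessors = 6
IN - KILL = 6 - 4 = 2
|OUT| = |GEN| + |IN - KILL| - |GEN ∩ (IN - KILL)| = 10 + 2 - 0 = 12

12


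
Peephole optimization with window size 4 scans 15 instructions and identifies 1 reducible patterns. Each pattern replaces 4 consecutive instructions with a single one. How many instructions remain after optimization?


Each match removes 3 instructions.
Total removed = 1 * 3 = 3
Remaining = 15 - 3 = 12

12


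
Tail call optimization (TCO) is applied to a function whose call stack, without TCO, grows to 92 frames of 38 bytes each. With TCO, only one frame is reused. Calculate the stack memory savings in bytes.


Without TCO: 92 * 38 = 3496 bytes
With TCO: reuse 1 frame = 38 bytes
Savings = 3496 - 38 = 3458

3458


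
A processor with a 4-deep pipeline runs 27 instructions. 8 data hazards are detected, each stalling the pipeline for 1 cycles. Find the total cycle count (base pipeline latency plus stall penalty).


Base cycles = 4 + 27 - 1 = 30
Total stalls = 8 * 1 = 8
Total = 30 + 8 = 38

38


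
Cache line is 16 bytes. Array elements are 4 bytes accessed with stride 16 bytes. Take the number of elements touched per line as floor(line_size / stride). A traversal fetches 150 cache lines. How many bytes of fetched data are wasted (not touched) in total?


Elements per line = floor(16 / 16) = 1
Bytes used per line = 1 * 4 = 4
Wasted per line = 16 - 4 = 12
Total wasted = 12 * 150 = 1800

1800


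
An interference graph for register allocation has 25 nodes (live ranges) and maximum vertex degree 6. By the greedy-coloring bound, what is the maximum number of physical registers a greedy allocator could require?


Greedy coloring never needs more than (max_degree + 1) colors: when coloring a vertex, at most max_degree neighbors are already colored.
Upper bound = 6 + 1 = 7

7


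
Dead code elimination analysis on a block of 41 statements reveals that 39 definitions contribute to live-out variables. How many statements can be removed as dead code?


Dead code = total statements - live definitions
= 41 - 39 = 2

2


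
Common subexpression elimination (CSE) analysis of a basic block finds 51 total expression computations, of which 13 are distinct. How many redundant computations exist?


CSE count = total expressions - unique expressions
= 51 - 13 = 38

38


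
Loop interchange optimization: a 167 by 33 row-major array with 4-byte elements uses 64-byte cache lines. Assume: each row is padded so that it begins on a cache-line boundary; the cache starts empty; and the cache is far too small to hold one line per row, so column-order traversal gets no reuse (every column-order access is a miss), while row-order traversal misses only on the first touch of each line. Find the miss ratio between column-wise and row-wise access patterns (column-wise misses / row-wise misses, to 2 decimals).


Each row occupies 33 * 4 = 132 bytes and starts on a line boundary, so it spans ceil(132 / 64) = 3 cache lines.
Row-major traversal misses (one per line touched): 167 * ceil(33 * 4 / 64) = 501
Column-major traversal misses (no reuse, every access misses): 167 * 33 = 5511
Ratio = 5511 / 501 = 11.0

11.0


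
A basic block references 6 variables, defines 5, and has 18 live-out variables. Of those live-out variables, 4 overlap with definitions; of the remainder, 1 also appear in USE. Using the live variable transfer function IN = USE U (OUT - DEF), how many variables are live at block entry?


OUT - DEF: 18 - 4 = 14
|IN| = |USE| + |OUT - DEF| - |USE ∩ (OUT - DEF)| = 6 + 14 - 1 = 19

19


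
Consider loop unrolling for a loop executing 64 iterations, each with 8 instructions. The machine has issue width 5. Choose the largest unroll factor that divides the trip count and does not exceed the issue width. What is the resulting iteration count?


Largest divisor of 64 <= 5 is 4
New iterations = 64 / 4 = 16

16


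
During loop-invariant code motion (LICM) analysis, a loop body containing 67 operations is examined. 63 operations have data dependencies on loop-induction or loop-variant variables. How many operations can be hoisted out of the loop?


Invariant candidates = total - loop-dependent
= 67 - 63 = 4

4


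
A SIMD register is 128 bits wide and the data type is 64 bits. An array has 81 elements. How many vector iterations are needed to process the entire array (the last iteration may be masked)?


Width = 128 / 64 = 2 elements per vector op
Iterations = ceil(81 / 2) = 41

41


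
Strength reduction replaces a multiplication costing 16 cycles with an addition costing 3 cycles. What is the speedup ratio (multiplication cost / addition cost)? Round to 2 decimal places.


Ratio = mult_cost / add_cost = 16 / 3 = 5.33

5.33


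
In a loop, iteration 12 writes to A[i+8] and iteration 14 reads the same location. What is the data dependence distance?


Distance = read iteration - write iteration
= 14 - 12 = 2

2


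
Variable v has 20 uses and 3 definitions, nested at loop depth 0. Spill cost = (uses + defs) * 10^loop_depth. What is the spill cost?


uses + defs = 20 + 3 = 23
10^0 = 1
Spill cost = 23 * 1 = 23

23


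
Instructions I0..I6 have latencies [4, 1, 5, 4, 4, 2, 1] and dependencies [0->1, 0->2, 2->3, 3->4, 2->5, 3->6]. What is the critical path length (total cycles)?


Compute longest path through dependency graph: dist(Ik) = max over predecessors of dist + latency(Ik).
dist(I0) = latency 4 = 4
dist(I1) = dist(I0) + 1 = 4 + 1 = 5
dist(I2) = dist(I0) + 5 = 4 + 5 = 9
dist(I3) = dist(I2) + 4 = 9 + 4 = 13
dist(I4) = dist(I3) + 4 = 13 + 4 = 17
dist(I5) = dist(I2) + 2 = 9 + 2 = 11
dist(I6) = dist(I3) + 1 = 13 + 1 = 14
Critical path = max dist = 17

17


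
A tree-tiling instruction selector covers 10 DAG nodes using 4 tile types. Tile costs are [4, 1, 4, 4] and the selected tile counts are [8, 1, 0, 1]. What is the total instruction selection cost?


Total cost = sum(count_i * cost_i)
= 8*4 + 1*1 + 0*4 + 1*4
= 37

37


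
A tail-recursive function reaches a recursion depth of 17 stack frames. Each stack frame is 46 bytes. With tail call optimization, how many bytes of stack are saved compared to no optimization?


Without TCO: 17 * 46 = 782 bytes
With TCO: reuse 1 frame = 46 bytes
Savings = 782 - 46 = 736

736


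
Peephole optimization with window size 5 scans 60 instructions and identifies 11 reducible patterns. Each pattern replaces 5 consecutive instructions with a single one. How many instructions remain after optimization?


Each match removes 4 instructions.
Total removed = 11 * 4 = 44
Remaining = 60 - 44 = 16

16


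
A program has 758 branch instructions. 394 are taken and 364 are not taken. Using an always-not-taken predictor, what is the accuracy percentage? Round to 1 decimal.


Predictor: always-not-taken
Correct predictions = 364
Accuracy = 364 / 758 * 100 = 48.0%

48.0


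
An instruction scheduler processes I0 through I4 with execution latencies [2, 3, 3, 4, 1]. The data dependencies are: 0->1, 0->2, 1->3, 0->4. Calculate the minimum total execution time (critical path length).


Compute longest path through dependency graph: dist(Ik) = max over predecessors of dist + latency(Ik).
dist(I0) = latency 2 = 2
dist(I1) = dist(I0) + 3 = 2 + 3 = 5
dist(I2) = dist(I0) + 3 = 2 + 3 = 5
dist(I3) = dist(I1) + 4 = 5 + 4 = 9
dist(I4) = dist(I0) + 1 = 2 + 1 = 3
Critical path = max dist = 9

9


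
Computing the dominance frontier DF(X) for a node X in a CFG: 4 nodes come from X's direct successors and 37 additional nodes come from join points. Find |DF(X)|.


DF(X) = direct successor contributions + join point contributions
= 4 + 37 = 41

41


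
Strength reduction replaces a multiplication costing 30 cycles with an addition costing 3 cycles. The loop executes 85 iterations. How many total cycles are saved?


Per-iteration saving = 30 - 3 = 27
Total saved = 85 * 27 = 2295

2295


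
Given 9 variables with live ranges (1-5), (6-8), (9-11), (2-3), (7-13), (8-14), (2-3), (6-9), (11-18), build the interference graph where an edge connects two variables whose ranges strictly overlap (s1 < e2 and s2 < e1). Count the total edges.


Check all pairs for overlapping intervals.
Two intervals (s1,e1) and (s2,e2) overlap if s1 < e2 and s2 < e1.
v0 (1-5) vs v1..v8: overlaps v3, v6 -> 2
v1 (6-8) vs v2..v8: overlaps v4, v7 -> 2
v2 (9-11) vs v3..v8: overlaps v4, v5 -> 2
v3 (2-3) vs v4..v8: overlaps v6 -> 1
v4 (7-13) vs v5..v8: overlaps v5, v7, v8 -> 3
v5 (8-14) vs v6..v8: overlaps v7, v8 -> 2
v6 (2-3) vs v7..v8: overlaps none -> 0
v7 (6-9) vs v8: overlaps none -> 0
Total overlapping pairs = 2 + 2 + 2 + 1 + 3 + 2 + 0 + 0 = 12

12


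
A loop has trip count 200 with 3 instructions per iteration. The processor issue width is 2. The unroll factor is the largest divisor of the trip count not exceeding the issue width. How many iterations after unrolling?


Largest divisor of 200 <= 2 is 2
New iterations = 200 / 2 = 100

100


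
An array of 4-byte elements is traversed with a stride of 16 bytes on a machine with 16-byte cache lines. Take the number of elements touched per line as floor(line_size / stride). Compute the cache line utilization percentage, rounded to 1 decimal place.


Elements per cache line = floor(16 / 16) = 1
Bytes used = 1 * 4 = 4
Utilization = 4 / 16 * 100 = 25.0%

25.0


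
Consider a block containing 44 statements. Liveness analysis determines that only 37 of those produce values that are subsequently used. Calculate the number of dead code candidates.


Dead code = total statements - live definitions
= 44 - 37 = 7

7


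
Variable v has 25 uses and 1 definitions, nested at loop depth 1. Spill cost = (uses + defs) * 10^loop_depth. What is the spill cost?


uses + defs = 25 + 1 = 26
10^1 = 10
Spill cost = 26 * 10 = 260

260


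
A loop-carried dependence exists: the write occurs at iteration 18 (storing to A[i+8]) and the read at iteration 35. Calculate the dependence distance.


Distance = read iteration - write iteration
= 35 - 18 = 17

17


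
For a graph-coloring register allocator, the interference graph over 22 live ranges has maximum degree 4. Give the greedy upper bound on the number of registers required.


Greedy coloring never needs more than (max_degree + 1) colors: when coloring a vertex, at most max_degree neighbors are already colored.
Upper bound = 4 + 1 = 5

5


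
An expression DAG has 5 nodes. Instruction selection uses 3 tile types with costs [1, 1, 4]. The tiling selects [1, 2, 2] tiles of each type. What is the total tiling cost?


Total cost = sum(count_i * cost_i)
= 1*1 + 2*1 + 2*4
= 11

11


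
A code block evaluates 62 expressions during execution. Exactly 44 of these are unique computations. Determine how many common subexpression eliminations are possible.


CSE count = total expressions - unique expressions
= 62 - 44 = 18

18


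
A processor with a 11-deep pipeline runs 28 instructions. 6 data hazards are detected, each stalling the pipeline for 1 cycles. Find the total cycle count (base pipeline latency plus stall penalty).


Base cycles = 11 + 28 - 1 = 38
Total stalls = 6 * 1 = 6
Total = 38 + 6 = 44

44


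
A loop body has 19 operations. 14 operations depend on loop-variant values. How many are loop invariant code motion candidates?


Invariant candidates = total - loop-dependent
= 19 - 14 = 5

5


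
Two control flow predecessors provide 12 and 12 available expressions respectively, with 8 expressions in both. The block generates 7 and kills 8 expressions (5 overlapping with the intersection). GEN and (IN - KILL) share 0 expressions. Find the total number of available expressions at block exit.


IN = intersection of predecessors = 8
IN - KILL = 8 - 5 = 3
|OUT| = |GEN| + |IN - KILL| - |GEN ∩ (IN - KILL)| = 7 + 3 - 0 = 10

10


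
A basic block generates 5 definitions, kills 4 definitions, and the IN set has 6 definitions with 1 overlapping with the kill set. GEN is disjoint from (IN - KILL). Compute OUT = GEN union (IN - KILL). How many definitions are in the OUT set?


IN - KILL: 6 - 1 = 5 surviving definitions
OUT = GEN + surviving = 5 + 5 = 10

10


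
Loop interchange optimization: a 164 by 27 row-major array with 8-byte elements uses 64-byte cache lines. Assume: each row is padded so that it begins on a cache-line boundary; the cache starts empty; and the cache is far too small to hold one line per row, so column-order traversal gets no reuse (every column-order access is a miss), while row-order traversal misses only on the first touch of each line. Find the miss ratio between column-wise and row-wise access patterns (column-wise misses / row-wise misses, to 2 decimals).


Each row occupies 27 * 8 = 216 bytes and starts on a line boundary, so it spans ceil(216 / 64) = 4 cache lines.
Row-major traversal misses (one per line touched): 164 * ceil(27 * 8 / 64) = 656
Column-major traversal misses (no reuse, every access misses): 164 * 27 = 4428
Ratio = 4428 / 656 = 6.75

6.75


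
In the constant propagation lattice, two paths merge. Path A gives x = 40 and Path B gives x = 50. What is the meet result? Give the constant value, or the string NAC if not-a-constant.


Meet operation: if both paths give the same constant, result is that constant; if they differ, result is NAC (not-a-constant).
Path A: 40, Path B: 50 -> differ
Result: not-a-constant -> NAC

NAC


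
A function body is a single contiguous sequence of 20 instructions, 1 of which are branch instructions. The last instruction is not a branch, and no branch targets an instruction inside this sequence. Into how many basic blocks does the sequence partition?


With no in-sequence branch targets, the leaders are the first instruction plus the instruction after each branch.
Number of basic blocks = branches + 1
= 1 + 1 = 2

2


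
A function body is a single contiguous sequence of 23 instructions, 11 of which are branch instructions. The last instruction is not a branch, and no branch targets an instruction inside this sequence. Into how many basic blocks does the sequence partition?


With no in-sequence branch targets, the leaders are the first instruction plus the instruction after each branch.
Number of basic blocks = branches + 1
= 11 + 1 = 12

12


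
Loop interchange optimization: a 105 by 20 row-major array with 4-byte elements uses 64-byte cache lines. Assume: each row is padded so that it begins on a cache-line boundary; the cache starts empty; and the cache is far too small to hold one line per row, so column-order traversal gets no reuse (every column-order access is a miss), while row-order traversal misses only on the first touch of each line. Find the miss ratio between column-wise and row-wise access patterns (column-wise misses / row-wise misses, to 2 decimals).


Each row occupies 20 * 4 = 80 bytes and starts on a line boundary, so it spans ceil(80 / 64) = 2 cache lines.
Row-major traversal misses (one per line touched): 105 * ceil(20 * 4 / 64) = 210
Column-major traversal misses (no reuse, every access misses): 105 * 20 = 2100
Ratio = 2100 / 210 = 10.0

10.0


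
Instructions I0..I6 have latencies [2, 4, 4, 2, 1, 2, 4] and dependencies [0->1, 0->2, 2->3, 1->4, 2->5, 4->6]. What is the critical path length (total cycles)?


Compute longest path through dependency graph: dist(Ik) = max over predecessors of dist + latency(Ik).
dist(I0) = latency 2 = 2
dist(I1) = dist(I0) + 4 = 2 + 4 = 6
dist(I2) = dist(I0) + 4 = 2 + 4 = 6
dist(I3) = dist(I2) + 2 = 6 + 2 = 8
dist(I4) = dist(I1) + 1 = 6 + 1 = 7
dist(I5) = dist(I2) + 2 = 6 + 2 = 8
dist(I6) = dist(I4) + 4 = 7 + 4 = 11
Critical path = max dist = 11

11


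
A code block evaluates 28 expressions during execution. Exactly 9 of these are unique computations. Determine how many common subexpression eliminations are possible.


CSE count = total expressions - unique expressions
= 28 - 9 = 19

19


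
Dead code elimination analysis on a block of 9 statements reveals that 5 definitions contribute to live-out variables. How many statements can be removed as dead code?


Dead code = total statements - live definitions
= 9 - 5 = 4

4


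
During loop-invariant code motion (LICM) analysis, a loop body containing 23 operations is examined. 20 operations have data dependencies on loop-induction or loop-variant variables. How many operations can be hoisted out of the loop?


Invariant candidates = total - loop-dependent
= 23 - 20 = 3

3


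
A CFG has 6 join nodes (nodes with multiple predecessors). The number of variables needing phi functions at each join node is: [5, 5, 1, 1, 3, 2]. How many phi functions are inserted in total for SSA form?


Total phi functions = sum of phi functions at each join node
= 5 + 5 + 1 + 1 + 3 + 2 = 17

17


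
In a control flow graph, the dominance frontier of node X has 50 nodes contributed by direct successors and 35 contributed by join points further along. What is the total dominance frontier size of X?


DF(X) = direct successor contributions + join point contributions
= 50 + 35 = 85

85


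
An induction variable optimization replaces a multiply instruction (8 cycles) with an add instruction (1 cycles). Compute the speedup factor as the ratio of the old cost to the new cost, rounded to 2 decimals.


Ratio = mult_cost / add_cost = 8 / 1 = 8.0

8.0


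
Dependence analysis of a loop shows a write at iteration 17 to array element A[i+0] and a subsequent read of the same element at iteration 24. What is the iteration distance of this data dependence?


Distance = read iteration - write iteration
= 24 - 17 = 7

7


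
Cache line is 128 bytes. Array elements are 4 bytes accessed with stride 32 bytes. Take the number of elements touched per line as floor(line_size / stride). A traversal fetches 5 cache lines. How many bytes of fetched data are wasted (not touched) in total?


Elements per line = floor(128 / 32) = 4
Bytes used per line = 4 * 4 = 16
Wasted per line = 128 - 16 = 112
Total wasted = 112 * 5 = 560

560


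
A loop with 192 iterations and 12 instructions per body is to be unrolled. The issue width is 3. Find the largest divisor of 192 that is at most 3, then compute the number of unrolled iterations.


Largest divisor of 192 <= 3 is 3
New iterations = 192 / 3 = 64

64


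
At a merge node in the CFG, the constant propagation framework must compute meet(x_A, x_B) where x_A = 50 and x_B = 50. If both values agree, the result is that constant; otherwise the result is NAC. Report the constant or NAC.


Meet operation: if both paths give the same constant, result is that constant; if they differ, result is NAC (not-a-constant).
Path A: 50, Path B: 50 -> equal
Result: constant -> 50

50


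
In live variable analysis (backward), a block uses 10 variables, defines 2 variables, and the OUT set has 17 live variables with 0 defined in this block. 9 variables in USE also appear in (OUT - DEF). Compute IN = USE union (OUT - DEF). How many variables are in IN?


OUT - DEF: 17 - 0 = 17
|IN| = |USE| + |OUT - DEF| - |USE ∩ (OUT - DEF)| = 10 + 17 - 9 = 18

18


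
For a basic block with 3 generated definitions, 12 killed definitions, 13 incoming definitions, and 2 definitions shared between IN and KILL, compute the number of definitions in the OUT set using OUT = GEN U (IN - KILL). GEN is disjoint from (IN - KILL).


IN - KILL: 13 - 2 = 11 surviving definitions
OUT = GEN + surviving = 3 + 11 = 14

14


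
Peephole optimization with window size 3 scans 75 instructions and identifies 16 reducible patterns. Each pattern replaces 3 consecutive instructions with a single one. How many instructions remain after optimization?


Each match removes 2 instructions.
Total removed = 16 * 2 = 32
Remaining = 75 - 32 = 43

43


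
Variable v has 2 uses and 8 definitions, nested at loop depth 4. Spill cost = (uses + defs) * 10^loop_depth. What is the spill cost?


uses + defs = 2 + 8 = 10
10^4 = 10000
Spill cost = 10 * 10000 = 100000

100000


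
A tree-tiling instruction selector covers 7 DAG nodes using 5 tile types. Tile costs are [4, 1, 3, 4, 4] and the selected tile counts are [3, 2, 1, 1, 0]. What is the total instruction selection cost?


Total cost = sum(count_i * cost_i)
= 3*4 + 2*1 + 1*3 + 1*4 + 0*4
= 21

21


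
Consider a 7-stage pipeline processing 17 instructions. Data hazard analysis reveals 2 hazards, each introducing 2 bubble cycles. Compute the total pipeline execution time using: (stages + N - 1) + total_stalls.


Base cycles = 7 + 17 - 1 = 23
Total stalls = 2 * 2 = 4
Total = 23 + 4 = 27

27


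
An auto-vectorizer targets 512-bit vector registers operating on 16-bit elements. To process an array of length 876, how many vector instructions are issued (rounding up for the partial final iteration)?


Width = 512 / 16 = 32 elements per vector op
Iterations = ceil(876 / 32) = 28

28


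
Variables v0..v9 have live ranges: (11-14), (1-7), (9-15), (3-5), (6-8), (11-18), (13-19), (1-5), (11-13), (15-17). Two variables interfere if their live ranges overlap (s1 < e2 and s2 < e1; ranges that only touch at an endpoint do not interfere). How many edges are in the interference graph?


Check all pairs for overlapping intervals.
Two intervals (s1,e1) and (s2,e2) overlap if s1 < e2 and s2 < e1.
v0 (11-14) vs v1..v9: overlaps v2, v5, v6, v8 -> 4
v1 (1-7) vs v2..v9: overlaps v3, v4, v7 -> 3
v2 (9-15) vs v3..v9: overlaps v5, v6, v8 -> 3
v3 (3-5) vs v4..v9: overlaps v7 -> 1
v4 (6-8) vs v5..v9: overlaps none -> 0
v5 (11-18) vs v6..v9: overlaps v6, v8, v9 -> 3
v6 (13-19) vs v7..v9: overlaps v9 -> 1
v7 (1-5) vs v8..v9: overlaps none -> 0
v8 (11-13) vs v9: overlaps none -> 0
Total overlapping pairs = 4 + 3 + 3 + 1 + 0 + 3 + 1 + 0 + 0 = 15

15


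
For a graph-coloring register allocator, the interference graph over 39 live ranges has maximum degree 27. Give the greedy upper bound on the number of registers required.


Greedy coloring never needs more than (max_degree + 1) colors: when coloring a vertex, at most max_degree neighbors are already colored.
Upper bound = 27 + 1 = 28

28


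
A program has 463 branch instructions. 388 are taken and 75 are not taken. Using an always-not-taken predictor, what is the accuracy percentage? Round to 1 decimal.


Predictor: always-not-taken
Correct predictions = 75
Accuracy = 75 / 463 * 100 = 16.2%

16.2


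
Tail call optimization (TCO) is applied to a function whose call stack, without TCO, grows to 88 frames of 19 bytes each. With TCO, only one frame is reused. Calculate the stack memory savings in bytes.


Without TCO: 88 * 19 = 1672 bytes
With TCO: reuse 1 frame = 19 bytes
Savings = 1672 - 19 = 1653

1653


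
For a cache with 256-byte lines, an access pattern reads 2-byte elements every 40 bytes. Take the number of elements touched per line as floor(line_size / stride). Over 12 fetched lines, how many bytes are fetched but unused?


Elements per line = floor(256 / 40) = 6
Bytes used per line = 6 * 2 = 12
Wasted per line = 256 - 12 = 244
Total wasted = 244 * 12 = 2928

2928


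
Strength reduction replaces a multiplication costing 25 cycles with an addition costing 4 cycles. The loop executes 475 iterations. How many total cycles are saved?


Per-iteration saving = 25 - 4 = 21
Total saved = 475 * 21 = 9975

9975


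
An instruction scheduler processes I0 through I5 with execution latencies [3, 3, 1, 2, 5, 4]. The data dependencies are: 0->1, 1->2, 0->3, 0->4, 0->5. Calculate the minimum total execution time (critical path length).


Compute longest path through dependency graph: dist(Ik) = max over predecessors of dist + latency(Ik).
dist(I0) = latency 3 = 3
dist(I1) = dist(I0) + 3 = 3 + 3 = 6
dist(I2) = dist(I1) + 1 = 6 + 1 = 7
dist(I3) = dist(I0) + 2 = 3 + 2 = 5
dist(I4) = dist(I0) + 5 = 3 + 5 = 8
dist(I5) = dist(I0) + 4 = 3 + 4 = 7
Critical path = max dist = 8

8


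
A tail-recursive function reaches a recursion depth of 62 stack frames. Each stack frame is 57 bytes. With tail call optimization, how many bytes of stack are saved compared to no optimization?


Without TCO: 62 * 57 = 3534 bytes
With TCO: reuse 1 frame = 57 bytes
Savings = 3534 - 57 = 3477

3477


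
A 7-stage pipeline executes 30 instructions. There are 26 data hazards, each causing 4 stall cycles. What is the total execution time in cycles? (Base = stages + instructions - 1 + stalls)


Base cycles = 7 + 30 - 1 = 36
Total stalls = 26 * 4 = 104
Total = 36 + 104 = 140

140


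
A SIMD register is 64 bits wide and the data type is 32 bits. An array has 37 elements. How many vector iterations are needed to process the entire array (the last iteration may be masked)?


Width = 64 / 32 = 2 elements per vector op
Iterations = ceil(37 / 2) = 19

19


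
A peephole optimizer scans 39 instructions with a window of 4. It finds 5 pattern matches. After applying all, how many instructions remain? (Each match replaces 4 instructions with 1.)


Each match removes 3 instructions.
Total removed = 5 * 3 = 15
Remaining = 39 - 15 = 24

24


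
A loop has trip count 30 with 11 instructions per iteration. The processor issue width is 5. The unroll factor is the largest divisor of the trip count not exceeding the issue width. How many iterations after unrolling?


Largest divisor of 30 <= 5 is 5
New iterations = 30 / 5 = 6

6


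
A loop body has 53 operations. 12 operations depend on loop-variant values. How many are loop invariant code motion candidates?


Invariant candidates = total - loop-dependent
= 53 - 12 = 41

41


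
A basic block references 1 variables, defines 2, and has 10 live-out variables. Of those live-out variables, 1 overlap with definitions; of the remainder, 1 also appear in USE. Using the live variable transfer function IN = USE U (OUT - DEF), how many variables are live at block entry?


OUT - DEF: 10 - 1 = 9
|IN| = |USE| + |OUT - DEF| - |USE ∩ (OUT - DEF)| = 1 + 9 - 1 = 9

9


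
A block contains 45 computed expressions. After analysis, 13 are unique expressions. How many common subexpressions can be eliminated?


CSE count = total expressions - unique expressions
= 45 - 13 = 32

32


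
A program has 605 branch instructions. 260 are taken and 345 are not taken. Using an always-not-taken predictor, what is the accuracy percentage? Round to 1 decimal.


Predictor: always-not-taken
Correct predictions = 345
Accuracy = 345 / 605 * 100 = 57.0%

57.0


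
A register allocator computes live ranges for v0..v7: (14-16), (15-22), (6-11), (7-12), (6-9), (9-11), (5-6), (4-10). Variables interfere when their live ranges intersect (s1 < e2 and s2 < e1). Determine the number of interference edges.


Check all pairs for overlapping intervals.
Two intervals (s1,e1) and (s2,e2) overlap if s1 < e2 and s2 < e1.
v0 (14-16) vs v1..v7: overlaps v1 -> 1
v1 (15-22) vs v2..v7: overlaps none -> 0
v2 (6-11) vs v3..v7: overlaps v3, v4, v5, v7 -> 4
v3 (7-12) vs v4..v7: overlaps v4, v5, v7 -> 3
v4 (6-9) vs v5..v7: overlaps v7 -> 1
v5 (9-11) vs v6..v7: overlaps v7 -> 1
v6 (5-6) vs v7: overlaps v7 -> 1
Total overlapping pairs = 1 + 0 + 4 + 3 + 1 + 1 + 1 = 11

11


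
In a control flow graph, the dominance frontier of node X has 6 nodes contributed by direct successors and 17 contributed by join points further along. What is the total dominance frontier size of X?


DF(X) = direct successor contributions + join point contributions
= 6 + 17 = 23

23


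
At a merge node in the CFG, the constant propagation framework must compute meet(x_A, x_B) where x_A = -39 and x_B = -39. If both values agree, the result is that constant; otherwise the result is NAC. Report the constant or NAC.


Meet operation: if both paths give the same constant, result is that constant; if they differ, result is NAC (not-a-constant).
Path A: -39, Path B: -39 -> equal
Result: constant -> -39

-39


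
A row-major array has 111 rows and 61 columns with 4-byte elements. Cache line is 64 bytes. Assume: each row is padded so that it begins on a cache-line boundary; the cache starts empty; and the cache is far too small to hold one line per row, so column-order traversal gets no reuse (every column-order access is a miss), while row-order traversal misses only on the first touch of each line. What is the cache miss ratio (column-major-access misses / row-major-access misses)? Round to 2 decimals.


Each row occupies 61 * 4 = 244 bytes and starts on a line boundary, so it spans ceil(244 / 64) = 4 cache lines.
Row-major traversal misses (one per line touched): 111 * ceil(61 * 4 / 64) = 444
Column-major traversal misses (no reuse, every access misses): 111 * 61 = 6771
Ratio = 6771 / 444 = 15.25

15.25


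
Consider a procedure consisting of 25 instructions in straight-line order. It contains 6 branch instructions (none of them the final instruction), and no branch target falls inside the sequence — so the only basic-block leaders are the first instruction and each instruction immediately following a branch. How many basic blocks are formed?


With no in-sequence branch targets, the leaders are the first instruction plus the instruction after each branch.
Number of basic blocks = branches + 1
= 6 + 1 = 7

7


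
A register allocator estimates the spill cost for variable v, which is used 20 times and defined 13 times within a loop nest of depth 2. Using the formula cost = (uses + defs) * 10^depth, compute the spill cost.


uses + defs = 20 + 13 = 33
10^2 = 100
Spill cost = 33 * 100 = 3300

3300


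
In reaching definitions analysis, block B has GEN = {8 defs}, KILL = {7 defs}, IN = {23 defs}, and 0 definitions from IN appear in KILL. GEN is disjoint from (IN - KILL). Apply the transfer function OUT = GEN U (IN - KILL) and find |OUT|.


IN - KILL: 23 - 0 = 23 surviving definitions
OUT = GEN + surviving = 8 + 23 = 31

31


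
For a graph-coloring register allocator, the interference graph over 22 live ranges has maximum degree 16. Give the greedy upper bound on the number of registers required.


Greedy coloring never needs more than (max_degree + 1) colors: when coloring a vertex, at most max_degree neighbors are already colored.
Upper bound = 16 + 1 = 17

17


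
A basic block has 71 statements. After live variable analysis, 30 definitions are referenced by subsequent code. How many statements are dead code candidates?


Dead code = total statements - live definitions
= 71 - 30 = 41

41


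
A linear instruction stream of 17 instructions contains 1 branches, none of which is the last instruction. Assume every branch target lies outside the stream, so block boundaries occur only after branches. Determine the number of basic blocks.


With no in-sequence branch targets, the leaders are the first instruction plus the instruction after each branch.
Number of basic blocks = branches + 1
= 1 + 1 = 2

2


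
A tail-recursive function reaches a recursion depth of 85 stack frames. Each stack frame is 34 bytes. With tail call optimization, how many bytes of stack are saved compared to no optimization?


Without TCO: 85 * 34 = 2890 bytes
With TCO: reuse 1 frame = 34 bytes
Savings = 2890 - 34 = 2856

2856


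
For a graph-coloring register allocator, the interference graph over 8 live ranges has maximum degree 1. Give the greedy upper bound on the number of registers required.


Greedy coloring never needs more than (max_degree + 1) colors: when coloring a vertex, at most max_degree neighbors are already colored.
Upper bound = 1 + 1 = 2

2


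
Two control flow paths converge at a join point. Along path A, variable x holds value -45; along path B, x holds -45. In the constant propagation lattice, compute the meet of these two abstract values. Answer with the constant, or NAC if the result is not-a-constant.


Meet operation: if both paths give the same constant, result is that constant; if they differ, result is NAC (not-a-constant).
Path A: -45, Path B: -45 -> equal
Result: constant -> -45

-45


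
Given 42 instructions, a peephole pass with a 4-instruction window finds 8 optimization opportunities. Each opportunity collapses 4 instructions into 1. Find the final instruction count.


Each match removes 3 instructions.
Total removed = 8 * 3 = 24
Remaining = 42 - 24 = 18

18


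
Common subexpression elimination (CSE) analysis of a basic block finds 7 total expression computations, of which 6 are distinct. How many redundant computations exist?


CSE count = total expressions - unique expressions
= 7 - 6 = 1

1


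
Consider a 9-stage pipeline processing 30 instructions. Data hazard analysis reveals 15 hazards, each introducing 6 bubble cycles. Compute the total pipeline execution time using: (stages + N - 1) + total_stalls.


Base cycles = 9 + 30 - 1 = 38
Total stalls = 15 * 6 = 90
Total = 38 + 90 = 128

128


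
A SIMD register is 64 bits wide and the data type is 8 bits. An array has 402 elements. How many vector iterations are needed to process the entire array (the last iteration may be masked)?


Width = 64 / 8 = 8 elements per vector op
Iterations = ceil(402 / 8) = 51

51


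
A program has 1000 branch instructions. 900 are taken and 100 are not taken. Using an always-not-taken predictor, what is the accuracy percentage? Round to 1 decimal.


Predictor: always-not-taken
Correct predictions = 100
Accuracy = 100 / 1000 * 100 = 10.0%

10.0


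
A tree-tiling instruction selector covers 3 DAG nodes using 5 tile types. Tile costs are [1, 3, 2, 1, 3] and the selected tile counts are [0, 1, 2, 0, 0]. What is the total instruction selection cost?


Total cost = sum(count_i * cost_i)
= 0*1 + 1*3 + 2*2 + 0*1 + 0*3
= 7

7


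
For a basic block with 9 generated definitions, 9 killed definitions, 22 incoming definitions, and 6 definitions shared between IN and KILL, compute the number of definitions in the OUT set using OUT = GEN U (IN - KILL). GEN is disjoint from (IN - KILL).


IN - KILL: 22 - 6 = 16 surviving definitions
OUT = GEN + surviving = 9 + 16 = 25

25


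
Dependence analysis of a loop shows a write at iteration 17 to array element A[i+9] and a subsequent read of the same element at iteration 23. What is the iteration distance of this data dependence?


Distance = read iteration - write iteration
= 23 - 17 = 6

6


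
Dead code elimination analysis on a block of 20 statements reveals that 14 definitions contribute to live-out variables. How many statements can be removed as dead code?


Dead code = total statements - live definitions
= 20 - 14 = 6

6


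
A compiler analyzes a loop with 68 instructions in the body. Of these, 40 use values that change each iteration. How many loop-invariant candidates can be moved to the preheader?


Invariant candidates = total - loop-dependent
= 68 - 40 = 28

28


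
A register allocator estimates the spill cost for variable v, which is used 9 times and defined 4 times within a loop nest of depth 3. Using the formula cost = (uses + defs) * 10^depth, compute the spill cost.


uses + defs = 9 + 4 = 13
10^3 = 1000
Spill cost = 13 * 1000 = 13000

13000


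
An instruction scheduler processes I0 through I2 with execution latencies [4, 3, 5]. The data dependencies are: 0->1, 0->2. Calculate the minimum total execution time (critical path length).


Compute longest path through dependency graph: dist(Ik) = max over predecessors of dist + latency(Ik).
dist(I0) = latency 4 = 4
dist(I1) = dist(I0) + 3 = 4 + 3 = 7
dist(I2) = dist(I0) + 5 = 4 + 5 = 9
Critical path = max dist = 9

9


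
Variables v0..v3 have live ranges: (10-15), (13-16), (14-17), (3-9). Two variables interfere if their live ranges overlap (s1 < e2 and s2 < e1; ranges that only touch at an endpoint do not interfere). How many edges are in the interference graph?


Check all pairs for overlapping intervals.
Two intervals (s1,e1) and (s2,e2) overlap if s1 < e2 and s2 < e1.
v0 (10-15) vs v1..v3: overlaps v1, v2 -> 2
v1 (13-16) vs v2..v3: overlaps v2 -> 1
v2 (14-17) vs v3: overlaps none -> 0
Total overlapping pairs = 2 + 1 + 0 = 3

3


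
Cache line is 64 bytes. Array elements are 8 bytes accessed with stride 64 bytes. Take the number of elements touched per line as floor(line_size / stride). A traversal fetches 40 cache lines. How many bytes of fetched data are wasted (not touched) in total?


Elements per line = floor(64 / 64) = 1
Bytes used per line = 1 * 8 = 8
Wasted per line = 64 - 8 = 56
Total wasted = 56 * 40 = 2240

2240


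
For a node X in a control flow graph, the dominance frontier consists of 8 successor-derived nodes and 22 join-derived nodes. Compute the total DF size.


DF(X) = direct successor contributions + join point contributions
= 8 + 22 = 30

30


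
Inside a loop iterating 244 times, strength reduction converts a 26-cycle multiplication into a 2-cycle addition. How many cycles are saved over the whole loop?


Per-iteration saving = 26 - 2 = 24
Total saved = 244 * 24 = 5856

5856
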